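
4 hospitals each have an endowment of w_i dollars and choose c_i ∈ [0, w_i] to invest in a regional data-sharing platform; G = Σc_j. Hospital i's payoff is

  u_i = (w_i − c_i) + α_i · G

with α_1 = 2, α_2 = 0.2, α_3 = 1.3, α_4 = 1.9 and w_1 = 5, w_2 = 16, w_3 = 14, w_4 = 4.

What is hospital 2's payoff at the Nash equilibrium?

20.6

∂u_i/∂c_i = α_i − 1, so hospital i contributes w_i if α_i > 1, else 0.
α_i > 1 for i ∈ {1, 3, 4}; NE contributions (5, 0, 14, 4), G = 23.
u_2 = (16 − 0) + 0.2·23 = 20.6.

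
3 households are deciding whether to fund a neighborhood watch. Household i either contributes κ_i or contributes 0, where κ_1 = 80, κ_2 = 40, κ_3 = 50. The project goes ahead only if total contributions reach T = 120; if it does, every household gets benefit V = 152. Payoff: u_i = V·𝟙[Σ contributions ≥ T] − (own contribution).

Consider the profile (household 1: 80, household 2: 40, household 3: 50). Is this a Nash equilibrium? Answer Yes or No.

No

Total = 170 ≥ 120: provided.
Household 1 (pledges 80, payoff 72): dropping to 0 → total 90, payoff 0. No gain.
Household 2 (pledges 40, payoff 112): dropping to 0 → total 130, payoff 152. Profitable deviation.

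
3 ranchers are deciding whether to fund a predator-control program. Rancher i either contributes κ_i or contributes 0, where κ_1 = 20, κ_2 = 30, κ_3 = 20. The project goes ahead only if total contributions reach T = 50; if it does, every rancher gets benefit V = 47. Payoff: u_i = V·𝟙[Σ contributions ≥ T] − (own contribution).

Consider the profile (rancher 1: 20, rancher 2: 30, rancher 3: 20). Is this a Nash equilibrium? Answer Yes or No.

Total = 70 ≥ 50: provided.
Rancher 1 (pledges 20, payoff 27): dropping to 0 → total 50, payoff 47. Profitable deviation.

No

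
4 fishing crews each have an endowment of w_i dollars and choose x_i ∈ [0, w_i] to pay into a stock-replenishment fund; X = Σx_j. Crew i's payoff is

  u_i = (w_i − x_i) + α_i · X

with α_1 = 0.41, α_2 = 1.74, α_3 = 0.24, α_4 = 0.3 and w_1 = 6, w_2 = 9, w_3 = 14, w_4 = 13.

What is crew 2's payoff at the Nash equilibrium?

∂u_i/∂x_i = α_i − 1, so crew i contributes w_i if α_i > 1, else 0.
α_i > 1 for i ∈ {2}; NE contributions (0, 9, 0, 0), X = 9.
u_2 = (9 − 9) + 1.74·9 = 15.66.

15.66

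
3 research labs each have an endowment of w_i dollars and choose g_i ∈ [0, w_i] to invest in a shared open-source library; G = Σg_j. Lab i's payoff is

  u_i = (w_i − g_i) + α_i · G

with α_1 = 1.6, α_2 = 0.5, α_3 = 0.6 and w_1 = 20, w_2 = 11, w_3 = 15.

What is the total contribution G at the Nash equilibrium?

20

∂u_i/∂g_i = α_i − 1, so lab i contributes w_i if α_i > 1, else 0.
α_i > 1 for i ∈ {1}; NE contributions (20, 0, 0), G = 20.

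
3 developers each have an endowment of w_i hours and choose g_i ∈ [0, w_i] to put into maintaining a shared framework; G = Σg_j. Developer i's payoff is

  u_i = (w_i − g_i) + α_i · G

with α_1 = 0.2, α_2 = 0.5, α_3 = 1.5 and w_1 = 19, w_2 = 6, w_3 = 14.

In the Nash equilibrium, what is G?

∂u_i/∂g_i = α_i − 1, so developer i contributes w_i if α_i > 1, else 0.
α_i > 1 for i ∈ {3}; NE contributions (0, 0, 14), G = 14.

14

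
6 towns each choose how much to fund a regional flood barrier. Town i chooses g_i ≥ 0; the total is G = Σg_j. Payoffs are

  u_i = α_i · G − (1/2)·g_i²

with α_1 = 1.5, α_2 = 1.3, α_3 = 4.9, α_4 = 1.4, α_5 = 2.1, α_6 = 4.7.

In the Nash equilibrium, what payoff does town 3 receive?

65.905

Town i's FOC: ∂u_i/∂g_i = α_i − g_i = 0, so g_i* = α_i.
NE contributions = (1.5, 1.3, 4.9, 1.4, 2.1, 4.7); G = 15.9.
u_3 = α_3·G − ½·(g_3)² = 4.9·15.9 − ½·4.9² = 65.905.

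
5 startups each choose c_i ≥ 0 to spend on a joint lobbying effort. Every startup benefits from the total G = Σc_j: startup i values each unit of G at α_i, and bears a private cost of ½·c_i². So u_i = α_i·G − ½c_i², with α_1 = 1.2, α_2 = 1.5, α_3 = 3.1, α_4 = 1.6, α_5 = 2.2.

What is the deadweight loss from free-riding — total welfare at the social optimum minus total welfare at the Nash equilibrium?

148.59

Startup i's FOC: ∂u_i/∂c_i = α_i − c_i = 0, so c_i* = α_i.
NE contributions = (1.2, 1.5, 3.1, 1.6, 2.2); G = 9.6.
W^NE = (Σα)·G − ½Σα_i² = 9.6² − ½·20.7 = 81.81.
Planner sets c_i = Σα_j = 9.6 for every i, so G^SO = 5·9.6 = 48.
W^SO = (Σα)·G^SO − ½·5·(Σα)² = (5/2)·9.6² = 230.4.
Deadweight loss = W^SO − W^NE = 148.59.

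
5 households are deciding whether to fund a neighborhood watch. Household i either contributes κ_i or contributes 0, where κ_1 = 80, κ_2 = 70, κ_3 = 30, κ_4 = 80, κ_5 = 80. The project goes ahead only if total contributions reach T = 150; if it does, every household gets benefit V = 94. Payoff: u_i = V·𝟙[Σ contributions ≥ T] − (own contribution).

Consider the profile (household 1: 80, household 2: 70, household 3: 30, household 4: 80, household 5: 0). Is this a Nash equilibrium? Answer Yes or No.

No

Total = 260 ≥ 150: provided.
Household 1 (pledges 80, payoff 14): dropping to 0 → total 180, payoff 94. Profitable deviation.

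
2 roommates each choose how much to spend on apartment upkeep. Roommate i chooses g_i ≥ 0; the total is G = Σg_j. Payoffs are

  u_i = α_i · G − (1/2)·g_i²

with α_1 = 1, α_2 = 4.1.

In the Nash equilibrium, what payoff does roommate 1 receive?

4.6

Roommate i's FOC: ∂u_i/∂g_i = α_i − g_i = 0, so g_i* = α_i.
NE contributions = (1, 4.1); G = 5.1.
u_1 = α_1·G − ½·(g_1)² = 1·5.1 − ½·1² = 4.6.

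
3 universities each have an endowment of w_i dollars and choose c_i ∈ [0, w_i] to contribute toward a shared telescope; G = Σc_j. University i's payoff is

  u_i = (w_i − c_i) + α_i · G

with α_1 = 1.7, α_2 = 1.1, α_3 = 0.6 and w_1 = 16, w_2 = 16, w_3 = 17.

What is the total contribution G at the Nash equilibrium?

∂u_i/∂c_i = α_i − 1, so university i contributes w_i if α_i > 1, else 0.
α_i > 1 for i ∈ {1, 2}; NE contributions (16, 16, 0), G = 32.

32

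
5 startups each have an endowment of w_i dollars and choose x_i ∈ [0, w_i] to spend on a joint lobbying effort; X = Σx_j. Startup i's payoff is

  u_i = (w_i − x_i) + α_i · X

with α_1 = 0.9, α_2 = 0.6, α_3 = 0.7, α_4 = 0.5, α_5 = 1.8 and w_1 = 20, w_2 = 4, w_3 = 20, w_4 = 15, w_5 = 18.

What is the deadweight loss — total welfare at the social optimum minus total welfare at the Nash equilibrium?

∂u_i/∂x_i = α_i − 1, so startup i contributes w_i if α_i > 1, else 0.
α_i > 1 for i ∈ {5}; NE contributions (0, 0, 0, 0, 18), X = 18.
W^NE = Σw_i − X^NE + (Σα_i)·X^NE = 77 + 3.5·18 = 140.
Planner: ∂(Σu_j)/∂x_i = Σα_j − 1 = 3.5 > 0, so everyone contributes w_i; X^SO = 77, W^SO = 77 + 3.5·77 = 346.5.
Deadweight loss = 206.5.

206.5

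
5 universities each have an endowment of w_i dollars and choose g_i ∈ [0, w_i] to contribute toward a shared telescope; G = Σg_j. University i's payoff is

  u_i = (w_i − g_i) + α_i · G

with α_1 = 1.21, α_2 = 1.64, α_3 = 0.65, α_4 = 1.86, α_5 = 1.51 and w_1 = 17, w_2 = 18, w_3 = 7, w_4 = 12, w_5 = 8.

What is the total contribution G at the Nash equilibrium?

55

∂u_i/∂g_i = α_i − 1, so university i contributes w_i if α_i > 1, else 0.
α_i > 1 for i ∈ {1, 2, 4, 5}; NE contributions (17, 18, 0, 12, 8), G = 55.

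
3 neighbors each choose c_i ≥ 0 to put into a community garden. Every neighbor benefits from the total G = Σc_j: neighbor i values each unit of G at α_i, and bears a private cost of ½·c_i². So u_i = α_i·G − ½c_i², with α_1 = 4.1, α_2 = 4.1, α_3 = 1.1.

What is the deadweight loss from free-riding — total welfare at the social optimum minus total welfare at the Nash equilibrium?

60.66

Neighbor i's FOC: ∂u_i/∂c_i = α_i − c_i = 0, so c_i* = α_i.
NE contributions = (4.1, 4.1, 1.1); G = 9.3.
W^NE = (Σα)·G − ½Σα_i² = 9.3² − ½·34.83 = 69.075.
Planner sets c_i = Σα_j = 9.3 for every i, so G^SO = 3·9.3 = 27.9.
W^SO = (Σα)·G^SO − ½·3·(Σα)² = (3/2)·9.3² = 129.735.
Deadweight loss = W^SO − W^NE = 60.66.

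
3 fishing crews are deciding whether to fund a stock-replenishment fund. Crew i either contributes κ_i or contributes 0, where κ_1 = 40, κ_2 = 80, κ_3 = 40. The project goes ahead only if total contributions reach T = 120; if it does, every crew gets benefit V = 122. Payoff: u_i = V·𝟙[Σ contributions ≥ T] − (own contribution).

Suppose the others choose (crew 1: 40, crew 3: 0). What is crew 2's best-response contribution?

80

Others' total = 40. Contributing 80 brings total to 120 ≥ 120: gain V − κ_2 = 42.
Best response: 80.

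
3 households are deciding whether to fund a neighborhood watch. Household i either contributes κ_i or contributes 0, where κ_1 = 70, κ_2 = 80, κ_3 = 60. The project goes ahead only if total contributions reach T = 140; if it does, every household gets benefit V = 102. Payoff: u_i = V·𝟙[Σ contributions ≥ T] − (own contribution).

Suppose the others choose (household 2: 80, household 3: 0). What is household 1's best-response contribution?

70

Others' total = 80. Contributing 70 brings total to 150 ≥ 140: gain V − κ_1 = 32.
Best response: 70.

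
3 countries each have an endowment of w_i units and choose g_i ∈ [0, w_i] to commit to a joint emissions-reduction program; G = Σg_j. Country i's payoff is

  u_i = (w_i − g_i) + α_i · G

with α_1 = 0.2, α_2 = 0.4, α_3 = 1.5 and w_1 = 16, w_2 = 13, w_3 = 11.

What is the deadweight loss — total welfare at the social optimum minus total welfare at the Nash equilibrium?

31.9

∂u_i/∂g_i = α_i − 1, so country i contributes w_i if α_i > 1, else 0.
α_i > 1 for i ∈ {3}; NE contributions (0, 0, 11), G = 11.
W^NE = Σw_i − G^NE + (Σα_i)·G^NE = 40 + 1.1·11 = 52.1.
Planner: ∂(Σu_j)/∂g_i = Σα_j − 1 = 1.1 > 0, so everyone contributes w_i; G^SO = 40, W^SO = 40 + 1.1·40 = 84.
Deadweight loss = 31.9.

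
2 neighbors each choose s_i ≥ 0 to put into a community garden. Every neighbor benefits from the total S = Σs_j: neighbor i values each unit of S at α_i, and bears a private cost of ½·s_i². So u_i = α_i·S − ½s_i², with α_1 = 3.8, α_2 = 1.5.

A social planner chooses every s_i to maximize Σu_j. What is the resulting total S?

10.6

Planner FOC: ∂(Σu_j)/∂s_i = (Σα_j) − s_i = 0, so s_i^SO = Σα_j = 5.3 for every i; S^SO = 10.6.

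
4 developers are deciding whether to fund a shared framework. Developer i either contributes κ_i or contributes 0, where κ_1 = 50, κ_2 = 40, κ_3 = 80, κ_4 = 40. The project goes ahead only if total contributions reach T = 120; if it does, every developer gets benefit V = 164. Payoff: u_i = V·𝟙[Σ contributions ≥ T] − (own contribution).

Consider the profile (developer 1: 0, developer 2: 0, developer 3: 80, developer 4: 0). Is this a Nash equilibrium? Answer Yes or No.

No

Total = 80 < 120: not provided.
Developer 1 (pledges 0, payoff 0): pledging 50 → total 130, payoff 114. Profitable deviation.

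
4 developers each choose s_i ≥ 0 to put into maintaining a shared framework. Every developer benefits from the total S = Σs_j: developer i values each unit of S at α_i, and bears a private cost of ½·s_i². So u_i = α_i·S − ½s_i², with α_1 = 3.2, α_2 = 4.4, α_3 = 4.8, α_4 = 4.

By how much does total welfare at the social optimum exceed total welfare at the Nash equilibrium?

Developer i's FOC: ∂u_i/∂s_i = α_i − s_i = 0, so s_i* = α_i.
NE contributions = (3.2, 4.4, 4.8, 4); S = 16.4.
W^NE = (Σα)·S − ½Σα_i² = 16.4² − ½·68.64 = 234.64.
Planner sets s_i = Σα_j = 16.4 for every i, so S^SO = 4·16.4 = 65.6.
W^SO = (Σα)·S^SO − ½·4·(Σα)² = (4/2)·16.4² = 537.92.
Deadweight loss = W^SO − W^NE = 303.28.

303.28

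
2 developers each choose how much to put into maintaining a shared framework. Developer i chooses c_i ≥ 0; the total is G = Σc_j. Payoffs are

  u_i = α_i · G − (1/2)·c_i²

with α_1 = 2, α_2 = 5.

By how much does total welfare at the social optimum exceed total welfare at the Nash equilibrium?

14.5

Developer i's FOC: ∂u_i/∂c_i = α_i − c_i = 0, so c_i* = α_i.
NE contributions = (2, 5); G = 7.
W^NE = (Σα)·G − ½Σα_i² = 7² − ½·29 = 34.5.
Planner sets c_i = Σα_j = 7 for every i, so G^SO = 2·7 = 14.
W^SO = (Σα)·G^SO − ½·2·(Σα)² = (2/2)·7² = 49.
Deadweight loss = W^SO − W^NE = 14.5.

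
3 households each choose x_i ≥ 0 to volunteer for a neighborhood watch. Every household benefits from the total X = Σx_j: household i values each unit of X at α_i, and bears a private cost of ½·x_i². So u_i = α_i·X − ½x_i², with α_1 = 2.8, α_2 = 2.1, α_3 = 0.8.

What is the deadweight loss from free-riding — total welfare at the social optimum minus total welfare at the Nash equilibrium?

22.69

Household i's FOC: ∂u_i/∂x_i = α_i − x_i = 0, so x_i* = α_i.
NE contributions = (2.8, 2.1, 0.8); X = 5.7.
W^NE = (Σα)·X − ½Σα_i² = 5.7² − ½·12.89 = 26.045.
Planner sets x_i = Σα_j = 5.7 for every i, so X^SO = 3·5.7 = 17.1.
W^SO = (Σα)·X^SO − ½·3·(Σα)² = (3/2)·5.7² = 48.735.
Deadweight loss = W^SO − W^NE = 22.69.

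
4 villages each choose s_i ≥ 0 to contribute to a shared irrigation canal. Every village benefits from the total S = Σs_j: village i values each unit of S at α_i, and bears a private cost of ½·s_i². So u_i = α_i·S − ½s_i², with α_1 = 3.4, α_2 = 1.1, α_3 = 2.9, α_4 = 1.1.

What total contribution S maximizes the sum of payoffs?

Planner FOC: ∂(Σu_j)/∂s_i = (Σα_j) − s_i = 0, so s_i^SO = Σα_j = 8.5 for every i; S^SO = 34.

34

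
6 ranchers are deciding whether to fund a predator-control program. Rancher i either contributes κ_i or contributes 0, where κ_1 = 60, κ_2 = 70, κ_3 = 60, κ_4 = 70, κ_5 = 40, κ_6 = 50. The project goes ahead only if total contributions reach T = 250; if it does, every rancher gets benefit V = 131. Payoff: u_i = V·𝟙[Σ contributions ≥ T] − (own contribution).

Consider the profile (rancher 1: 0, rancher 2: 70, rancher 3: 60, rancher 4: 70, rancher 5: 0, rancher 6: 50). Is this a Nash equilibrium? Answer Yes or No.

Yes

Total = 250 ≥ 250: provided.
Rancher 1 (pledges 0, payoff 131): pledging 60 → total 310, payoff 71. No gain.
Rancher 2 (pledges 70, payoff 61): dropping to 0 → total 180, payoff 0. No gain.
Rancher 3 (pledges 60, payoff 71): dropping to 0 → total 190, payoff 0. No gain.
Rancher 4 (pledges 70, payoff 61): dropping to 0 → total 180, payoff 0. No gain.
Rancher 5 (pledges 0, payoff 131): pledging 40 → total 290, payoff 91. No gain.
Rancher 6 (pledges 50, payoff 81): dropping to 0 → total 200, payoff 0. No gain.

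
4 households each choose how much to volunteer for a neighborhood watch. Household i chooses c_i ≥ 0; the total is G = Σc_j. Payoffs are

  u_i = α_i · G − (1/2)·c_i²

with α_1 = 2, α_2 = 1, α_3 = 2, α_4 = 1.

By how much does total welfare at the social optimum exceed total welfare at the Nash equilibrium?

41

Household i's FOC: ∂u_i/∂c_i = α_i − c_i = 0, so c_i* = α_i.
NE contributions = (2, 1, 2, 1); G = 6.
W^NE = (Σα)·G − ½Σα_i² = 6² − ½·10 = 31.
Planner sets c_i = Σα_j = 6 for every i, so G^SO = 4·6 = 24.
W^SO = (Σα)·G^SO − ½·4·(Σα)² = (4/2)·6² = 72.
Deadweight loss = W^SO − W^NE = 41.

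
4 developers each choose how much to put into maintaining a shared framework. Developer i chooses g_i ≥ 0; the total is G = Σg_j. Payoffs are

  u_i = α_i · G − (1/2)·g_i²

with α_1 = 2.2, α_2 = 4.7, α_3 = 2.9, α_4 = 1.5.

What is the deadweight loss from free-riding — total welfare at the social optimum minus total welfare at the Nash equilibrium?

Developer i's FOC: ∂u_i/∂g_i = α_i − g_i = 0, so g_i* = α_i.
NE contributions = (2.2, 4.7, 2.9, 1.5); G = 11.3.
W^NE = (Σα)·G − ½Σα_i² = 11.3² − ½·37.59 = 108.895.
Planner sets g_i = Σα_j = 11.3 for every i, so G^SO = 4·11.3 = 45.2.
W^SO = (Σα)·G^SO − ½·4·(Σα)² = (4/2)·11.3² = 255.38.
Deadweight loss = W^SO − W^NE = 146.485.

146.485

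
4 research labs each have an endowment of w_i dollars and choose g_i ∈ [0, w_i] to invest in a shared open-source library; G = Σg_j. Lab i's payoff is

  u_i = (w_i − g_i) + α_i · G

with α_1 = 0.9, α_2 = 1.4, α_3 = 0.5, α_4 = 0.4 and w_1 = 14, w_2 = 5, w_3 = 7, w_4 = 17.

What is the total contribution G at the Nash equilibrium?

∂u_i/∂g_i = α_i − 1, so lab i contributes w_i if α_i > 1, else 0.
α_i > 1 for i ∈ {2}; NE contributions (0, 5, 0, 0), G = 5.

5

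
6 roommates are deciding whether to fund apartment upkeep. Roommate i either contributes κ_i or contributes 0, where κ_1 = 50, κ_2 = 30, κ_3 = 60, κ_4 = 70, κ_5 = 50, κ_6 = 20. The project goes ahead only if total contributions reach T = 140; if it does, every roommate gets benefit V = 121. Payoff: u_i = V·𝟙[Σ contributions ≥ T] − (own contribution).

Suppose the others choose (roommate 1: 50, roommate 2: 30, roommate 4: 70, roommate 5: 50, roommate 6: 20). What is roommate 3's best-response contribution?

Others' total = 220 ≥ 140; contributing adds cost 60 for no extra benefit.
Best response: 0.

0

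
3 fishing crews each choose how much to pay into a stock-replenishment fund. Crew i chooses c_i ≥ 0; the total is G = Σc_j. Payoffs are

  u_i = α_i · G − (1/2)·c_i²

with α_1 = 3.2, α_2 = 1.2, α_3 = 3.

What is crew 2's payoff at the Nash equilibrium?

8.16

Crew i's FOC: ∂u_i/∂c_i = α_i − c_i = 0, so c_i* = α_i.
NE contributions = (3.2, 1.2, 3); G = 7.4.
u_2 = α_2·G − ½·(c_2)² = 1.2·7.4 − ½·1.2² = 8.16.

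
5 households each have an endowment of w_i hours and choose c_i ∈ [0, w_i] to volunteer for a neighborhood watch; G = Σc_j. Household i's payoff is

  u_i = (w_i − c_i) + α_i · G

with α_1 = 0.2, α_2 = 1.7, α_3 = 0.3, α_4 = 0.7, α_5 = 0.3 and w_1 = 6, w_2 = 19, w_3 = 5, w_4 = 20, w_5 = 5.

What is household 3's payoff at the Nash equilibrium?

10.7

∂u_i/∂c_i = α_i − 1, so household i contributes w_i if α_i > 1, else 0.
α_i > 1 for i ∈ {2}; NE contributions (0, 19, 0, 0, 0), G = 19.
u_3 = (5 − 0) + 0.3·19 = 10.7.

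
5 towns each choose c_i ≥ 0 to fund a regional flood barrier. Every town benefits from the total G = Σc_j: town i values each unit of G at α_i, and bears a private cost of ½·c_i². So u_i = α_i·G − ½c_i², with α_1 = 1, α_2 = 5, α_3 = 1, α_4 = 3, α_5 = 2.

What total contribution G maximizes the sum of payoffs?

Planner FOC: ∂(Σu_j)/∂c_i = (Σα_j) − c_i = 0, so c_i^SO = Σα_j = 12 for every i; G^SO = 60.

60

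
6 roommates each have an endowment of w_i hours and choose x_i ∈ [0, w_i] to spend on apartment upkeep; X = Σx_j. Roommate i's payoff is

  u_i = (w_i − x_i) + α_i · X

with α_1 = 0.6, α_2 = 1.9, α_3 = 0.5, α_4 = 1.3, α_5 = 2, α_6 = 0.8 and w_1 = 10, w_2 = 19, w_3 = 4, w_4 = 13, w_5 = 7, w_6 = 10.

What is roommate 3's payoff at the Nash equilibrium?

∂u_i/∂x_i = α_i − 1, so roommate i contributes w_i if α_i > 1, else 0.
α_i > 1 for i ∈ {2, 4, 5}; NE contributions (0, 19, 0, 13, 7, 0), X = 39.
u_3 = (4 − 0) + 0.5·39 = 23.5.

23.5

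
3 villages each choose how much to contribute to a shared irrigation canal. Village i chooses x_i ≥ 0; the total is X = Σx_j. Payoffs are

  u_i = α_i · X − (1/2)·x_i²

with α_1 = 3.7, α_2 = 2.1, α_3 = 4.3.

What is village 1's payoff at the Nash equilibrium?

Village i's FOC: ∂u_i/∂x_i = α_i − x_i = 0, so x_i* = α_i.
NE contributions = (3.7, 2.1, 4.3); X = 10.1.
u_1 = α_1·X − ½·(x_1)² = 3.7·10.1 − ½·3.7² = 30.525.

30.525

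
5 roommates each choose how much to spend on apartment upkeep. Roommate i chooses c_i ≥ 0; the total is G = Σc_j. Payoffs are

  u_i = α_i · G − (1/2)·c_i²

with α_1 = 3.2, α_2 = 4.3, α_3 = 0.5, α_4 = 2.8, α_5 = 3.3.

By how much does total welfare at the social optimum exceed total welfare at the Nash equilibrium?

Roommate i's FOC: ∂u_i/∂c_i = α_i − c_i = 0, so c_i* = α_i.
NE contributions = (3.2, 4.3, 0.5, 2.8, 3.3); G = 14.1.
W^NE = (Σα)·G − ½Σα_i² = 14.1² − ½·47.71 = 174.955.
Planner sets c_i = Σα_j = 14.1 for every i, so G^SO = 5·14.1 = 70.5.
W^SO = (Σα)·G^SO − ½·5·(Σα)² = (5/2)·14.1² = 497.025.
Deadweight loss = W^SO − W^NE = 322.07.

322.07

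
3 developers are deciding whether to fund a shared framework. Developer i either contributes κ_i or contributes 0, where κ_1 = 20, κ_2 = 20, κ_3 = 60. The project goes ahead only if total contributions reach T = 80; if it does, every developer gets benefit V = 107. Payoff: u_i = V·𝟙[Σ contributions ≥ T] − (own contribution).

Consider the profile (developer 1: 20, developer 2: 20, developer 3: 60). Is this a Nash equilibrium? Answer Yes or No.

No

Total = 100 ≥ 80: provided.
Developer 1 (pledges 20, payoff 87): dropping to 0 → total 80, payoff 107. Profitable deviation.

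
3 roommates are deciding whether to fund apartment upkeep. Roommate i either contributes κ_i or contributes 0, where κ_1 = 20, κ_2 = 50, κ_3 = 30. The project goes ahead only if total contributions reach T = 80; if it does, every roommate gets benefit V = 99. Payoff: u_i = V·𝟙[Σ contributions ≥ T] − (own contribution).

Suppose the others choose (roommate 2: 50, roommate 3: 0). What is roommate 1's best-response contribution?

Others' total = 50. Even contributing 20 gives 70 < 80: no benefit either way.
Best response: 0.

0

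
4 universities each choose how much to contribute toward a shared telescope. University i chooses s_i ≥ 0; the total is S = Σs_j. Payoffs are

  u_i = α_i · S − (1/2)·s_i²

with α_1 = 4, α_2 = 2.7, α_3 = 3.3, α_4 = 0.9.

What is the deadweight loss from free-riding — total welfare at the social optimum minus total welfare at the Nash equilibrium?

University i's FOC: ∂u_i/∂s_i = α_i − s_i = 0, so s_i* = α_i.
NE contributions = (4, 2.7, 3.3, 0.9); S = 10.9.
W^NE = (Σα)·S − ½Σα_i² = 10.9² − ½·34.99 = 101.315.
Planner sets s_i = Σα_j = 10.9 for every i, so S^SO = 4·10.9 = 43.6.
W^SO = (Σα)·S^SO − ½·4·(Σα)² = (4/2)·10.9² = 237.62.
Deadweight loss = W^SO − W^NE = 136.305.

136.305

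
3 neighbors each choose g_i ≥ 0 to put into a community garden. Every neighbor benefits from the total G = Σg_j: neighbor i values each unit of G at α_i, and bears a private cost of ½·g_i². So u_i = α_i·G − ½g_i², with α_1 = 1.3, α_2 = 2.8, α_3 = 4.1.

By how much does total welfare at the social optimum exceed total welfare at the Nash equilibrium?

Neighbor i's FOC: ∂u_i/∂g_i = α_i − g_i = 0, so g_i* = α_i.
NE contributions = (1.3, 2.8, 4.1); G = 8.2.
W^NE = (Σα)·G − ½Σα_i² = 8.2² − ½·26.34 = 54.07.
Planner sets g_i = Σα_j = 8.2 for every i, so G^SO = 3·8.2 = 24.6.
W^SO = (Σα)·G^SO − ½·3·(Σα)² = (3/2)·8.2² = 100.86.
Deadweight loss = W^SO − W^NE = 46.79.

46.79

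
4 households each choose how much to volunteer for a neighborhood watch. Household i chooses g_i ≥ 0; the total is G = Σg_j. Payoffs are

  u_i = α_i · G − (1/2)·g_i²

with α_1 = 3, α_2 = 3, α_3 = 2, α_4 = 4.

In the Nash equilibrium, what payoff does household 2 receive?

Household i's FOC: ∂u_i/∂g_i = α_i − g_i = 0, so g_i* = α_i.
NE contributions = (3, 3, 2, 4); G = 12.
u_2 = α_2·G − ½·(g_2)² = 3·12 − ½·3² = 31.5.

31.5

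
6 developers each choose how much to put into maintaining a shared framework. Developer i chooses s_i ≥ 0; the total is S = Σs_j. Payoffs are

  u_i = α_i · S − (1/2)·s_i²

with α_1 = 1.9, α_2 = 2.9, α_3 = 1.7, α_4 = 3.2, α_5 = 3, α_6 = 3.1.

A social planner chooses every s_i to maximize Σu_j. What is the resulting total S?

94.8

Planner FOC: ∂(Σu_j)/∂s_i = (Σα_j) − s_i = 0, so s_i^SO = Σα_j = 15.8 for every i; S^SO = 94.8.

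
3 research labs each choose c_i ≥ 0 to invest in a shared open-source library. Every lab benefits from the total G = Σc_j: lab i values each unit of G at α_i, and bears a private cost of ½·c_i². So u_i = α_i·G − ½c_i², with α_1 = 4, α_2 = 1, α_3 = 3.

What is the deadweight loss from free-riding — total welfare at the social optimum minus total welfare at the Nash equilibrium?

45

Lab i's FOC: ∂u_i/∂c_i = α_i − c_i = 0, so c_i* = α_i.
NE contributions = (4, 1, 3); G = 8.
W^NE = (Σα)·G − ½Σα_i² = 8² − ½·26 = 51.
Planner sets c_i = Σα_j = 8 for every i, so G^SO = 3·8 = 24.
W^SO = (Σα)·G^SO − ½·3·(Σα)² = (3/2)·8² = 96.
Deadweight loss = W^SO − W^NE = 45.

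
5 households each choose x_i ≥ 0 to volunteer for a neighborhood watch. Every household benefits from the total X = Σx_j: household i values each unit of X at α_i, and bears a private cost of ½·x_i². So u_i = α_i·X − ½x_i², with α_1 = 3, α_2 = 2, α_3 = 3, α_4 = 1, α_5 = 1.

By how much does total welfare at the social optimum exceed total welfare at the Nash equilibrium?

Household i's FOC: ∂u_i/∂x_i = α_i − x_i = 0, so x_i* = α_i.
NE contributions = (3, 2, 3, 1, 1); X = 10.
W^NE = (Σα)·X − ½Σα_i² = 10² − ½·24 = 88.
Planner sets x_i = Σα_j = 10 for every i, so X^SO = 5·10 = 50.
W^SO = (Σα)·X^SO − ½·5·(Σα)² = (5/2)·10² = 250.
Deadweight loss = W^SO − W^NE = 162.

162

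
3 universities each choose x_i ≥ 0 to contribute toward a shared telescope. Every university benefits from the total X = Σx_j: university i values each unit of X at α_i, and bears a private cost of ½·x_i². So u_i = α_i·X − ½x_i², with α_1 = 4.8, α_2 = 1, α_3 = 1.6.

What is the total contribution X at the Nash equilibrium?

7.4

University i's FOC: ∂u_i/∂x_i = α_i − x_i = 0, so x_i* = α_i.
NE contributions = (4.8, 1, 1.6); X = 7.4.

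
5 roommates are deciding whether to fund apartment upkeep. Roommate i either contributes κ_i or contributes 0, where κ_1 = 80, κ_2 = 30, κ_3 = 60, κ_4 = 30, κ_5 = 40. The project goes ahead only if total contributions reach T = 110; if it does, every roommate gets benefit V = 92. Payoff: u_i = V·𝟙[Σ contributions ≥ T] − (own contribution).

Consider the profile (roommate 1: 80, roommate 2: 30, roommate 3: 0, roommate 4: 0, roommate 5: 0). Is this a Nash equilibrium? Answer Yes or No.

Yes

Total = 110 ≥ 110: provided.
Roommate 1 (pledges 80, payoff 12): dropping to 0 → total 30, payoff 0. No gain.
Roommate 2 (pledges 30, payoff 62): dropping to 0 → total 80, payoff 0. No gain.
Roommate 3 (pledges 0, payoff 92): pledging 60 → total 170, payoff 32. No gain.
Roommate 4 (pledges 0, payoff 92): pledging 30 → total 140, payoff 62. No gain.
Roommate 5 (pledges 0, payoff 92): pledging 40 → total 150, payoff 52. No gain.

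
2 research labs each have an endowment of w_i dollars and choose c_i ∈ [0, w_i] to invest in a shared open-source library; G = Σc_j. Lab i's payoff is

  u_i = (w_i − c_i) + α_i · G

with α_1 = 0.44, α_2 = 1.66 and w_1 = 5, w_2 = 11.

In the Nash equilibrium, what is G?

∂u_i/∂c_i = α_i − 1, so lab i contributes w_i if α_i > 1, else 0.
α_i > 1 for i ∈ {2}; NE contributions (0, 11), G = 11.

11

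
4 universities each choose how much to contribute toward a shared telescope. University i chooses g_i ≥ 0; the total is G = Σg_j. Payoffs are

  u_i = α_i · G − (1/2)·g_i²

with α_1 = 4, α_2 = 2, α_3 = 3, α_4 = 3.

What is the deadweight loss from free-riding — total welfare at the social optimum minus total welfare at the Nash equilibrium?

163

University i's FOC: ∂u_i/∂g_i = α_i − g_i = 0, so g_i* = α_i.
NE contributions = (4, 2, 3, 3); G = 12.
W^NE = (Σα)·G − ½Σα_i² = 12² − ½·38 = 125.
Planner sets g_i = Σα_j = 12 for every i, so G^SO = 4·12 = 48.
W^SO = (Σα)·G^SO − ½·4·(Σα)² = (4/2)·12² = 288.
Deadweight loss = W^SO − W^NE = 163.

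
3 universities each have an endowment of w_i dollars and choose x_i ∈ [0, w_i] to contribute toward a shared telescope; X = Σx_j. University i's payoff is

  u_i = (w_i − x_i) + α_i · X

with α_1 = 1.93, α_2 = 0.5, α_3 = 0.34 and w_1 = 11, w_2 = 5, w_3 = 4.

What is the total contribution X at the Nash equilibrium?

11

∂u_i/∂x_i = α_i − 1, so university i contributes w_i if α_i > 1, else 0.
α_i > 1 for i ∈ {1}; NE contributions (11, 0, 0), X = 11.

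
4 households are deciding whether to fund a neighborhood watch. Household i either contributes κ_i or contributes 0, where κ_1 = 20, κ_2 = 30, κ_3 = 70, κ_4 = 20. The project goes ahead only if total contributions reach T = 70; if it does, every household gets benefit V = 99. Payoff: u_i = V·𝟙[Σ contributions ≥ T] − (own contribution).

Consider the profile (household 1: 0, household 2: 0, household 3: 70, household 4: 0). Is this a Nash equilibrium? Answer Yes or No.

Total = 70 ≥ 70: provided.
Household 1 (pledges 0, payoff 99): pledging 20 → total 90, payoff 79. No gain.
Household 2 (pledges 0, payoff 99): pledging 30 → total 100, payoff 69. No gain.
Household 3 (pledges 70, payoff 29): dropping to 0 → total 0, payoff 0. No gain.
Household 4 (pledges 0, payoff 99): pledging 20 → total 90, payoff 79. No gain.

Yes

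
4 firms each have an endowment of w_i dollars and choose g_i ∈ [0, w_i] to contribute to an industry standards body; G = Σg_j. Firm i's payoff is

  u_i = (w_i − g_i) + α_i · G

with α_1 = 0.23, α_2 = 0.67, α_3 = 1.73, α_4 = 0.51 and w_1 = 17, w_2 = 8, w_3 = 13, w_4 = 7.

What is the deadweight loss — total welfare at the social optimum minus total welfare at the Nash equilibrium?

∂u_i/∂g_i = α_i − 1, so firm i contributes w_i if α_i > 1, else 0.
α_i > 1 for i ∈ {3}; NE contributions (0, 0, 13, 0), G = 13.
W^NE = Σw_i − G^NE + (Σα_i)·G^NE = 45 + 2.14·13 = 72.82.
Planner: ∂(Σu_j)/∂g_i = Σα_j − 1 = 2.14 > 0, so everyone contributes w_i; G^SO = 45, W^SO = 45 + 2.14·45 = 141.3.
Deadweight loss = 68.48.

68.48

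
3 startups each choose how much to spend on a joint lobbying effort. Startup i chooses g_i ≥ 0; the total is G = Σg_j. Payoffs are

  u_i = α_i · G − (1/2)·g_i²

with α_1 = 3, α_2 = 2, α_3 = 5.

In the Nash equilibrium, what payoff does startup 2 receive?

18

Startup i's FOC: ∂u_i/∂g_i = α_i − g_i = 0, so g_i* = α_i.
NE contributions = (3, 2, 5); G = 10.
u_2 = α_2·G − ½·(g_2)² = 2·10 − ½·2² = 18.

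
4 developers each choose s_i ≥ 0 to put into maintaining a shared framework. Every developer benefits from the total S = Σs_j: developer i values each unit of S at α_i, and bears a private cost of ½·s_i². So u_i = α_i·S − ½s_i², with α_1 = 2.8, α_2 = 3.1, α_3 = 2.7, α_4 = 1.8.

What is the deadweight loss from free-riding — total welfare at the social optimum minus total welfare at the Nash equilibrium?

122.15

Developer i's FOC: ∂u_i/∂s_i = α_i − s_i = 0, so s_i* = α_i.
NE contributions = (2.8, 3.1, 2.7, 1.8); S = 10.4.
W^NE = (Σα)·S − ½Σα_i² = 10.4² − ½·27.98 = 94.17.
Planner sets s_i = Σα_j = 10.4 for every i, so S^SO = 4·10.4 = 41.6.
W^SO = (Σα)·S^SO − ½·4·(Σα)² = (4/2)·10.4² = 216.32.
Deadweight loss = W^SO − W^NE = 122.15.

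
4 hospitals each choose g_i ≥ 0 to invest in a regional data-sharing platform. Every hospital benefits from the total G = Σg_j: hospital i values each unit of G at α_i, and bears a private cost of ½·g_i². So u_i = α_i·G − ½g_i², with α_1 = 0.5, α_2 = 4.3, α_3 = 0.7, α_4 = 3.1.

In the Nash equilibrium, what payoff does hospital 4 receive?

Hospital i's FOC: ∂u_i/∂g_i = α_i − g_i = 0, so g_i* = α_i.
NE contributions = (0.5, 4.3, 0.7, 3.1); G = 8.6.
u_4 = α_4·G − ½·(g_4)² = 3.1·8.6 − ½·3.1² = 21.855.

21.855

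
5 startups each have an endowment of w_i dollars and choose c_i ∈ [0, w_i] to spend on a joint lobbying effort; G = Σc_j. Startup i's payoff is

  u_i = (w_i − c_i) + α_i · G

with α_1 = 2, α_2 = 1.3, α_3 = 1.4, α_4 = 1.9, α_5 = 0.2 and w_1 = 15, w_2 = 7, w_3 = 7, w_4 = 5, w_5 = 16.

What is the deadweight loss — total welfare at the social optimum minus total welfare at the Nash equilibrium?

∂u_i/∂c_i = α_i − 1, so startup i contributes w_i if α_i > 1, else 0.
α_i > 1 for i ∈ {1, 2, 3, 4}; NE contributions (15, 7, 7, 5, 0), G = 34.
W^NE = Σw_i − G^NE + (Σα_i)·G^NE = 50 + 5.8·34 = 247.2.
Planner: ∂(Σu_j)/∂c_i = Σα_j − 1 = 5.8 > 0, so everyone contributes w_i; G^SO = 50, W^SO = 50 + 5.8·50 = 340.
Deadweight loss = 92.8.

92.8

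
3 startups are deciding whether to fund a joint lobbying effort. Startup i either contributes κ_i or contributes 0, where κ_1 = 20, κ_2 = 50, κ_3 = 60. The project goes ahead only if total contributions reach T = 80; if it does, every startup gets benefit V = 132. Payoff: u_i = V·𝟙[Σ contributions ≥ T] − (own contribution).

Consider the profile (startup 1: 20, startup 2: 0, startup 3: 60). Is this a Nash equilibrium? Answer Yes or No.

Total = 80 ≥ 80: provided.
Startup 1 (pledges 20, payoff 112): dropping to 0 → total 60, payoff 0. No gain.
Startup 2 (pledges 0, payoff 132): pledging 50 → total 130, payoff 82. No gain.
Startup 3 (pledges 60, payoff 72): dropping to 0 → total 20, payoff 0. No gain.

Yes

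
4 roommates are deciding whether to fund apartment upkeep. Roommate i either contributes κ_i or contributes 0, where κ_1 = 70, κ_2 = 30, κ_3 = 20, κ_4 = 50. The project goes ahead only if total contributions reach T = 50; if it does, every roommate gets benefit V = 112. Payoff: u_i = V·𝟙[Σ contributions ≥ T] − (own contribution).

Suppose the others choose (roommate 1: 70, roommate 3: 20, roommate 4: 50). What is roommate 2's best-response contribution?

Others' total = 140 ≥ 50; contributing adds cost 30 for no extra benefit.
Best response: 0.

0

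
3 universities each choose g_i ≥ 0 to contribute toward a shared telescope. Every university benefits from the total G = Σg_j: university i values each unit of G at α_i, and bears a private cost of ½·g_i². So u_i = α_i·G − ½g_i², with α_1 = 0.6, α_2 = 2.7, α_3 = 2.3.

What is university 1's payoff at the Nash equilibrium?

University i's FOC: ∂u_i/∂g_i = α_i − g_i = 0, so g_i* = α_i.
NE contributions = (0.6, 2.7, 2.3); G = 5.6.
u_1 = α_1·G − ½·(g_1)² = 0.6·5.6 − ½·0.6² = 3.18.

3.18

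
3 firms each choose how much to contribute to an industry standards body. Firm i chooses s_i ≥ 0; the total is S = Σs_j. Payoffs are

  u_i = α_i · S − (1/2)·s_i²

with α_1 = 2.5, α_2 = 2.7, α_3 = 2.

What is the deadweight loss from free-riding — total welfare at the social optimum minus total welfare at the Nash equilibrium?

34.69

Firm i's FOC: ∂u_i/∂s_i = α_i − s_i = 0, so s_i* = α_i.
NE contributions = (2.5, 2.7, 2); S = 7.2.
W^NE = (Σα)·S − ½Σα_i² = 7.2² − ½·17.54 = 43.07.
Planner sets s_i = Σα_j = 7.2 for every i, so S^SO = 3·7.2 = 21.6.
W^SO = (Σα)·S^SO − ½·3·(Σα)² = (3/2)·7.2² = 77.76.
Deadweight loss = W^SO − W^NE = 34.69.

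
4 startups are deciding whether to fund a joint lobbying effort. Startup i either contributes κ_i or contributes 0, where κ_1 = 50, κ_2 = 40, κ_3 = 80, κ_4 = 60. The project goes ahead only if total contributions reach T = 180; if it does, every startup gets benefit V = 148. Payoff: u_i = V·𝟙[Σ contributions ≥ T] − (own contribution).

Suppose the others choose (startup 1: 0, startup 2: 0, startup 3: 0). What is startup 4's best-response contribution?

Others' total = 0. Even contributing 60 gives 60 < 180: no benefit either way.
Best response: 0.

0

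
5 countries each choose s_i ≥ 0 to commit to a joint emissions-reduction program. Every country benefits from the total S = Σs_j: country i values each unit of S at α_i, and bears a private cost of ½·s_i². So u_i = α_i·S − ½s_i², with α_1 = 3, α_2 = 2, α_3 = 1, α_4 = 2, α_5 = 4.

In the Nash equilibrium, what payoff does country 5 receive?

Country i's FOC: ∂u_i/∂s_i = α_i − s_i = 0, so s_i* = α_i.
NE contributions = (3, 2, 1, 2, 4); S = 12.
u_5 = α_5·S − ½·(s_5)² = 4·12 − ½·4² = 40.

40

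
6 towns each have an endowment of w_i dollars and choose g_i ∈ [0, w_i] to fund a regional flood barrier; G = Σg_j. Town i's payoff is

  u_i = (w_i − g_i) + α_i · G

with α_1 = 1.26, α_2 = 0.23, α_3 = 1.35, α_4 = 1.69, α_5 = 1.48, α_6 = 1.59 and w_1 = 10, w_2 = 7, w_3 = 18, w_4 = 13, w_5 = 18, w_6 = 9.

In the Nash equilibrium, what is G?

∂u_i/∂g_i = α_i − 1, so town i contributes w_i if α_i > 1, else 0.
α_i > 1 for i ∈ {1, 3, 4, 5, 6}; NE contributions (10, 0, 18, 13, 18, 9), G = 68.

68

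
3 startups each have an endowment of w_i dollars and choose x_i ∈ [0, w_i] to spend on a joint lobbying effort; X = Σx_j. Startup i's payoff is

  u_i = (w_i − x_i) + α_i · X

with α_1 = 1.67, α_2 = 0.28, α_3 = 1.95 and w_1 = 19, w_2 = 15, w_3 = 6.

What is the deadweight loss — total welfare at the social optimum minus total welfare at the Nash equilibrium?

∂u_i/∂x_i = α_i − 1, so startup i contributes w_i if α_i > 1, else 0.
α_i > 1 for i ∈ {1, 3}; NE contributions (19, 0, 6), X = 25.
W^NE = Σw_i − X^NE + (Σα_i)·X^NE = 40 + 2.9·25 = 112.5.
Planner: ∂(Σu_j)/∂x_i = Σα_j − 1 = 2.9 > 0, so everyone contributes w_i; X^SO = 40, W^SO = 40 + 2.9·40 = 156.
Deadweight loss = 43.5.

43.5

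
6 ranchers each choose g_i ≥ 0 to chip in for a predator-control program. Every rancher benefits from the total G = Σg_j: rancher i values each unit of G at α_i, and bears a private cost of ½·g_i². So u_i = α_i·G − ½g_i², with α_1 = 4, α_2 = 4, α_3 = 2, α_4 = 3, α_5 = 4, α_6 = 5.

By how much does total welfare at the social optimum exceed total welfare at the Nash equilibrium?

Rancher i's FOC: ∂u_i/∂g_i = α_i − g_i = 0, so g_i* = α_i.
NE contributions = (4, 4, 2, 3, 4, 5); G = 22.
W^NE = (Σα)·G − ½Σα_i² = 22² − ½·86 = 441.
Planner sets g_i = Σα_j = 22 for every i, so G^SO = 6·22 = 132.
W^SO = (Σα)·G^SO − ½·6·(Σα)² = (6/2)·22² = 1452.
Deadweight loss = W^SO − W^NE = 1011.

1011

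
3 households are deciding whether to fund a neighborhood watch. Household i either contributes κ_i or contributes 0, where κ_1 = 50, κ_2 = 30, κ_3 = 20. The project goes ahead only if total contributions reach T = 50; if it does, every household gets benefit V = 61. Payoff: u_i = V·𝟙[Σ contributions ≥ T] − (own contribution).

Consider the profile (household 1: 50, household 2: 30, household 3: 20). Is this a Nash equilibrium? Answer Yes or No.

Total = 100 ≥ 50: provided.
Household 1 (pledges 50, payoff 11): dropping to 0 → total 50, payoff 61. Profitable deviation.

No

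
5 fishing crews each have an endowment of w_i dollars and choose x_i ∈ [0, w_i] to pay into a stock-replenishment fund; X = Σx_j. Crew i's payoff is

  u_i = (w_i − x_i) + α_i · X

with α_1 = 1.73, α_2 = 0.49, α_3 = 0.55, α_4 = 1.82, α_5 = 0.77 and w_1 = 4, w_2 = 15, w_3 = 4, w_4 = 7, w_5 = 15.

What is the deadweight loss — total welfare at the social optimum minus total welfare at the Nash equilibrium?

148.24

∂u_i/∂x_i = α_i − 1, so crew i contributes w_i if α_i > 1, else 0.
α_i > 1 for i ∈ {1, 4}; NE contributions (4, 0, 0, 7, 0), X = 11.
W^NE = Σw_i − X^NE + (Σα_i)·X^NE = 45 + 4.36·11 = 92.96.
Planner: ∂(Σu_j)/∂x_i = Σα_j − 1 = 4.36 > 0, so everyone contributes w_i; X^SO = 45, W^SO = 45 + 4.36·45 = 241.2.
Deadweight loss = 148.24.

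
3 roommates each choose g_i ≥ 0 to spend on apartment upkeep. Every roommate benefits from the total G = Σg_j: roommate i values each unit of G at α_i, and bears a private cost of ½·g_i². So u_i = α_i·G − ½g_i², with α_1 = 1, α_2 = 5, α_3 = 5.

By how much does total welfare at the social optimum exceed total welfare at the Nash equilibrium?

Roommate i's FOC: ∂u_i/∂g_i = α_i − g_i = 0, so g_i* = α_i.
NE contributions = (1, 5, 5); G = 11.
W^NE = (Σα)·G − ½Σα_i² = 11² − ½·51 = 95.5.
Planner sets g_i = Σα_j = 11 for every i, so G^SO = 3·11 = 33.
W^SO = (Σα)·G^SO − ½·3·(Σα)² = (3/2)·11² = 181.5.
Deadweight loss = W^SO − W^NE = 86.

86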